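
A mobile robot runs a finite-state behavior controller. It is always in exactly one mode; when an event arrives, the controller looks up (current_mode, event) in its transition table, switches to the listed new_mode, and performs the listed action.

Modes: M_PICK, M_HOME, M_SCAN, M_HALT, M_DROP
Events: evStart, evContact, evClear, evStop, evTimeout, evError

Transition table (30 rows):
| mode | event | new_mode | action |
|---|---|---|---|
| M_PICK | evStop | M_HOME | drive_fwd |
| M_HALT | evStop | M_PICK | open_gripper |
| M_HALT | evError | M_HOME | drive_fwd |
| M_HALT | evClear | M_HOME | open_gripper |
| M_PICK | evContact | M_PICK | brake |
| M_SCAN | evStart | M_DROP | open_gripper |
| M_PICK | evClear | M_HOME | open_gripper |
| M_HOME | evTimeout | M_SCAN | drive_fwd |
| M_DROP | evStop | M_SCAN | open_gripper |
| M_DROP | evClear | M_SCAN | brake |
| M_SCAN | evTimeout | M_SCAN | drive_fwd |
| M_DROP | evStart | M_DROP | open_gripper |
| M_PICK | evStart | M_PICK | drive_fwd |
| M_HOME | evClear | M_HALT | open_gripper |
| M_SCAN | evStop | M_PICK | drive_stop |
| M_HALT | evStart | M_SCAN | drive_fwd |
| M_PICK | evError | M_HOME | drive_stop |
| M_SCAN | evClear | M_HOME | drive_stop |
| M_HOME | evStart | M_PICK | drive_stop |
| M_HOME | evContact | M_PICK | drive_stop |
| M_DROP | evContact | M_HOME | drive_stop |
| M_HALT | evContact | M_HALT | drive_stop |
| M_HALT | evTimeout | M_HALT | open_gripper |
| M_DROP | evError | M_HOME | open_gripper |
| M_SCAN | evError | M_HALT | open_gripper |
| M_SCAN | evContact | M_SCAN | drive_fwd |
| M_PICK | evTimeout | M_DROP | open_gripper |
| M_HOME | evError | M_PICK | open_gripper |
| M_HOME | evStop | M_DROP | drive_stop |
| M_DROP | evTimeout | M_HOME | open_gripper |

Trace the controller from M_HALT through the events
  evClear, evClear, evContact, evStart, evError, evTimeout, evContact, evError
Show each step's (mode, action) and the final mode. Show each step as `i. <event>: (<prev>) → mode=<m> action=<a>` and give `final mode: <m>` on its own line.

1. evClear: (M_HALT) → mode=M_HOME action=open_gripper
2. evClear: (M_HOME) → mode=M_HALT action=open_gripper
3. evContact: (M_HALT) → mode=M_HALT action=drive_stop
4. evStart: (M_HALT) → mode=M_SCAN action=drive_fwd
5. evError: (M_SCAN) → mode=M_HALT action=open_gripper
6. evTimeout: (M_HALT) → mode=M_HALT action=open_gripper
7. evContact: (M_HALT) → mode=M_HALT action=drive_stop
8. evError: (M_HALT) → mode=M_HOME action=drive_fwd

final mode: M_HOME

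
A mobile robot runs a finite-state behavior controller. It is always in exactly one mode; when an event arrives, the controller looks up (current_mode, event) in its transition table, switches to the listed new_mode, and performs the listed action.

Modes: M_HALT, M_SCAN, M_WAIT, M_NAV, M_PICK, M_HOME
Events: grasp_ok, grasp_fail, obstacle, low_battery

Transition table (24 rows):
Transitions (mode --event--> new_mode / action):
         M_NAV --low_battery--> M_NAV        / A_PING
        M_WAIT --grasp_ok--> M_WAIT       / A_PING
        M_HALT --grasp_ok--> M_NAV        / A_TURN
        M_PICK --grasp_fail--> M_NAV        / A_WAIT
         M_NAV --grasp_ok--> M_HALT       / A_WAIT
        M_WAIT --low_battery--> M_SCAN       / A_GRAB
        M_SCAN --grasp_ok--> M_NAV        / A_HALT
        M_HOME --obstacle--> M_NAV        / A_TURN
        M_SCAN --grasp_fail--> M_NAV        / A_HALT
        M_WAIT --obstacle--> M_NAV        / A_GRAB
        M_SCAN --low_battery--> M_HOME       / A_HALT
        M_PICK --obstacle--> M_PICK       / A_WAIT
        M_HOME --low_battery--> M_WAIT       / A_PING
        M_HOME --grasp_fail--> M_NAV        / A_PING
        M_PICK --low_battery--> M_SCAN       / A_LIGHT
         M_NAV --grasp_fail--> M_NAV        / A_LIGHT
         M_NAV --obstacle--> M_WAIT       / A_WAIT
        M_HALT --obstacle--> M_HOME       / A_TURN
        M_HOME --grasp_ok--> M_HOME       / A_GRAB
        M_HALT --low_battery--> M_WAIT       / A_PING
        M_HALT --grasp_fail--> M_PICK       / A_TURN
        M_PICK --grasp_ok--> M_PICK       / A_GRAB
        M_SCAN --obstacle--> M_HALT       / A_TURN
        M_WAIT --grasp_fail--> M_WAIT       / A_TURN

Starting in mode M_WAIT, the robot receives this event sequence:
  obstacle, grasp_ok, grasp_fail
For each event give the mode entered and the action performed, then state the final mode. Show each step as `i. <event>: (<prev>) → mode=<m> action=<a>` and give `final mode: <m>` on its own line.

final mode: M_PICK

1. obstacle: (M_WAIT) → mode=M_NAV action=A_GRAB
2. grasp_ok: (M_NAV) → mode=M_HALT action=A_WAIT
3. grasp_fail: (M_HALT) → mode=M_PICK action=A_TURN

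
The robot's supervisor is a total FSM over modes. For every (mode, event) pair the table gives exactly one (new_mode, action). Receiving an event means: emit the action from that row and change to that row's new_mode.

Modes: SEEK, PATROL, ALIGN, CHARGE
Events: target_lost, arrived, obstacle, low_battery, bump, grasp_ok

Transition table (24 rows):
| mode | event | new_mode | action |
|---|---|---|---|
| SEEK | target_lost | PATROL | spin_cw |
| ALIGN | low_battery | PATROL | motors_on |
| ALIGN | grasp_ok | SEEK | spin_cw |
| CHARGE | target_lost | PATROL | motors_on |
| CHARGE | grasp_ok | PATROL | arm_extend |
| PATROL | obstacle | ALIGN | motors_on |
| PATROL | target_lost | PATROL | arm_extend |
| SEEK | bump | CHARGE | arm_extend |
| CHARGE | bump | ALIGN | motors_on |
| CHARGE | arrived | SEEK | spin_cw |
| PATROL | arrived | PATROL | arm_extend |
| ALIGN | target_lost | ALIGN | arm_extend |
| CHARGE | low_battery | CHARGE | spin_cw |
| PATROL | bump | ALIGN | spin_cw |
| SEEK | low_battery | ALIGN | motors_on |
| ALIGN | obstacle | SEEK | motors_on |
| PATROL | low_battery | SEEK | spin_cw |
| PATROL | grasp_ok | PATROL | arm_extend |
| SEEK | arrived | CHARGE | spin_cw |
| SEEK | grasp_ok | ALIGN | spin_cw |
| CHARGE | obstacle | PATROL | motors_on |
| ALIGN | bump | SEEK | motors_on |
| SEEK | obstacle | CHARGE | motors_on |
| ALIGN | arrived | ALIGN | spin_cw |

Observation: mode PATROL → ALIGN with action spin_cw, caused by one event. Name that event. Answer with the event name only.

bump

try target_lost: (PATROL, target_lost) → (PATROL, arm_extend)
try arrived: (PATROL, arrived) → (PATROL, arm_extend)
try obstacle: (PATROL, obstacle) → (ALIGN, motors_on)
try low_battery: (PATROL, low_battery) → (SEEK, spin_cw)
try bump: (PATROL, bump) → (ALIGN, spin_cw)  ← matches
try grasp_ok: (PATROL, grasp_ok) → (PATROL, arm_extend)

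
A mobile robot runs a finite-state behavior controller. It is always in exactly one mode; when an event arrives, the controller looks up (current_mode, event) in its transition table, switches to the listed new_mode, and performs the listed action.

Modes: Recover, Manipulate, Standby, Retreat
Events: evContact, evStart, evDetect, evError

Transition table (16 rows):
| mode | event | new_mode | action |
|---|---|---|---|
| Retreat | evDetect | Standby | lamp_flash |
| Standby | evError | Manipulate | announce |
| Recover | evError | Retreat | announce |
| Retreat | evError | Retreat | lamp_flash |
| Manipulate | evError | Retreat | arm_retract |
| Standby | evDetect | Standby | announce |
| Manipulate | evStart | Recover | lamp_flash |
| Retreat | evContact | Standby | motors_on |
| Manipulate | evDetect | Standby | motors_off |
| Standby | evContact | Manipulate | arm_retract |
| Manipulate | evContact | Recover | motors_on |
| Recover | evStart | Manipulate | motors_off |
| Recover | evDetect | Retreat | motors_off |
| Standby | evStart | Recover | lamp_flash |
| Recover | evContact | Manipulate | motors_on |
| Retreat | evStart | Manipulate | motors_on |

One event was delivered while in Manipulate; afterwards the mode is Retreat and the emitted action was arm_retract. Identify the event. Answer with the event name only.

evError

try evContact: (Manipulate, evContact) → (Recover, motors_on)
try evStart: (Manipulate, evStart) → (Recover, lamp_flash)
try evDetect: (Manipulate, evDetect) → (Standby, motors_off)
try evError: (Manipulate, evError) → (Retreat, arm_retract)  ← matches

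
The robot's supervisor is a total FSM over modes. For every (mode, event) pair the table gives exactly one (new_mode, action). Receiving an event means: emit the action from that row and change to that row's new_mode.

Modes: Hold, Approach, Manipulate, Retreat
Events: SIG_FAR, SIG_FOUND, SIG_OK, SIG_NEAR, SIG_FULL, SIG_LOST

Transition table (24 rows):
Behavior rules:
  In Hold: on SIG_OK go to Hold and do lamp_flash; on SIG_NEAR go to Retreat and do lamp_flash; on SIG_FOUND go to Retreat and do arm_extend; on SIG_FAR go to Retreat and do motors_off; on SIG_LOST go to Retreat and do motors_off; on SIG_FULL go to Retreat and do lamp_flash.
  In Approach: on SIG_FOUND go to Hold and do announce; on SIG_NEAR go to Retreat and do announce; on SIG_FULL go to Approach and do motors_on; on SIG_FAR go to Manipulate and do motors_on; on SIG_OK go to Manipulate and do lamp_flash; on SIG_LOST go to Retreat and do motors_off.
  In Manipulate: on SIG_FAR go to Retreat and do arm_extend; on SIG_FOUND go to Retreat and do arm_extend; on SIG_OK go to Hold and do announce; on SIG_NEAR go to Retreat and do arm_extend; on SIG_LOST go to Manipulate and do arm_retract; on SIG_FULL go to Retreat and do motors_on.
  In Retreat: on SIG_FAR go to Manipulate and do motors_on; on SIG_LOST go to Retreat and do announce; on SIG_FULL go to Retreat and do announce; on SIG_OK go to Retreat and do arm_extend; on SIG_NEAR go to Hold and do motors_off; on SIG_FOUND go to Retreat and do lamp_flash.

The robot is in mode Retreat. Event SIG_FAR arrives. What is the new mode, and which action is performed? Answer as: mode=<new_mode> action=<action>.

current mode = Retreat; filter table to that mode:
  (Retreat, SIG_FAR) → (Manipulate, motors_on)  ← event matches
  (Retreat, SIG_LOST) → (Retreat, announce)
  (Retreat, SIG_FULL) → (Retreat, announce)
  (Retreat, SIG_OK) → (Retreat, arm_extend)
  (Retreat, SIG_NEAR) → (Hold, motors_off)
  (Retreat, SIG_FOUND) → (Retreat, lamp_flash)
event = SIG_FAR selects (Manipulate, motors_on)

mode=Manipulate action=motors_on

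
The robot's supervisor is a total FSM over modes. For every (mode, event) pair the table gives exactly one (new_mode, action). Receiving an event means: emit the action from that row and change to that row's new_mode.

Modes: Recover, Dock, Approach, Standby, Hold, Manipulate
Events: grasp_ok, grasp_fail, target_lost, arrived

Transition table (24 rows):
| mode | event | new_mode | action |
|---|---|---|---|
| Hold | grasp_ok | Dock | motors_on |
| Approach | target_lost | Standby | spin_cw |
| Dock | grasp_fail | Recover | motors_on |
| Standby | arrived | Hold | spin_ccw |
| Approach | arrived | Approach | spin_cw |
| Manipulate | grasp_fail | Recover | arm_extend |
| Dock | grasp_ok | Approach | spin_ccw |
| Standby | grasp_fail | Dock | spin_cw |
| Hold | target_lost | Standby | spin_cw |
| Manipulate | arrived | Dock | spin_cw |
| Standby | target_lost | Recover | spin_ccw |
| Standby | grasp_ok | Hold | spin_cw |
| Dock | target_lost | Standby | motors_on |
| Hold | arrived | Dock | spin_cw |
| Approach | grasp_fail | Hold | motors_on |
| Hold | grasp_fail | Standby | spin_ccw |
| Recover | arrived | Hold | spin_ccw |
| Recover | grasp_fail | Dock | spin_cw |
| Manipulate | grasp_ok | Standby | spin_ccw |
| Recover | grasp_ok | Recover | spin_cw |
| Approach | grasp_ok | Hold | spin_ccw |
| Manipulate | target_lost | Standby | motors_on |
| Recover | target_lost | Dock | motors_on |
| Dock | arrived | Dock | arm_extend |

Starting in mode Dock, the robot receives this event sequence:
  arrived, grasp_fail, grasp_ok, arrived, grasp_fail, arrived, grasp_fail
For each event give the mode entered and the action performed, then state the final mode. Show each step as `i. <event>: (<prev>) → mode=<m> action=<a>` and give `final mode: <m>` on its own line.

final mode: Standby

1. arrived: (Dock) → mode=Dock action=arm_extend
2. grasp_fail: (Dock) → mode=Recover action=motors_on
3. grasp_ok: (Recover) → mode=Recover action=spin_cw
4. arrived: (Recover) → mode=Hold action=spin_ccw
5. grasp_fail: (Hold) → mode=Standby action=spin_ccw
6. arrived: (Standby) → mode=Hold action=spin_ccw
7. grasp_fail: (Hold) → mode=Standby action=spin_ccw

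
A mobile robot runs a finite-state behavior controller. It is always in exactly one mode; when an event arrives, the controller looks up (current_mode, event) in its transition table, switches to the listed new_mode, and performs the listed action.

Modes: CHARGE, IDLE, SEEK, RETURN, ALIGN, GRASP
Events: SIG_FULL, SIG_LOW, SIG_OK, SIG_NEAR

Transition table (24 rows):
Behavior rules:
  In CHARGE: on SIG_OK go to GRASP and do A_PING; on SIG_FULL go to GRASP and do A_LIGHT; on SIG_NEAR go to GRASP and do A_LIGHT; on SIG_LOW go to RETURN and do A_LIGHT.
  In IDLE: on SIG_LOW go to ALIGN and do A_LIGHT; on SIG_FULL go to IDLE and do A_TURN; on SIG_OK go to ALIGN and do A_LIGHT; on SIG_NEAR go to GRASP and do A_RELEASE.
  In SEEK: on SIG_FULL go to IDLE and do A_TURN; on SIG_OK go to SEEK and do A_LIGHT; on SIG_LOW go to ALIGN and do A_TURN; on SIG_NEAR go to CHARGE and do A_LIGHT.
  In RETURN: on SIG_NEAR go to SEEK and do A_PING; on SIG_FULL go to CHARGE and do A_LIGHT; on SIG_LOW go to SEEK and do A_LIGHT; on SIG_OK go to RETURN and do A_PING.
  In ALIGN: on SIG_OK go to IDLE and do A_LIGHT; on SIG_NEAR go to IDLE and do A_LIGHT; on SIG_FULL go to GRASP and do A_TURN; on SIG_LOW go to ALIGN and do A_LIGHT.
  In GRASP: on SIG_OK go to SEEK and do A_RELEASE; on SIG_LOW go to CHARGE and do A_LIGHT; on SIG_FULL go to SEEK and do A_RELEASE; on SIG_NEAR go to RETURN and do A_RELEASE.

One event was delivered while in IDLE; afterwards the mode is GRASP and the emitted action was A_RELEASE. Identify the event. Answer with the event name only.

try SIG_FULL: (IDLE, SIG_FULL) → (IDLE, A_TURN)
try SIG_LOW: (IDLE, SIG_LOW) → (ALIGN, A_LIGHT)
try SIG_OK: (IDLE, SIG_OK) → (ALIGN, A_LIGHT)
try SIG_NEAR: (IDLE, SIG_NEAR) → (GRASP, A_RELEASE)  ← matches

SIG_NEAR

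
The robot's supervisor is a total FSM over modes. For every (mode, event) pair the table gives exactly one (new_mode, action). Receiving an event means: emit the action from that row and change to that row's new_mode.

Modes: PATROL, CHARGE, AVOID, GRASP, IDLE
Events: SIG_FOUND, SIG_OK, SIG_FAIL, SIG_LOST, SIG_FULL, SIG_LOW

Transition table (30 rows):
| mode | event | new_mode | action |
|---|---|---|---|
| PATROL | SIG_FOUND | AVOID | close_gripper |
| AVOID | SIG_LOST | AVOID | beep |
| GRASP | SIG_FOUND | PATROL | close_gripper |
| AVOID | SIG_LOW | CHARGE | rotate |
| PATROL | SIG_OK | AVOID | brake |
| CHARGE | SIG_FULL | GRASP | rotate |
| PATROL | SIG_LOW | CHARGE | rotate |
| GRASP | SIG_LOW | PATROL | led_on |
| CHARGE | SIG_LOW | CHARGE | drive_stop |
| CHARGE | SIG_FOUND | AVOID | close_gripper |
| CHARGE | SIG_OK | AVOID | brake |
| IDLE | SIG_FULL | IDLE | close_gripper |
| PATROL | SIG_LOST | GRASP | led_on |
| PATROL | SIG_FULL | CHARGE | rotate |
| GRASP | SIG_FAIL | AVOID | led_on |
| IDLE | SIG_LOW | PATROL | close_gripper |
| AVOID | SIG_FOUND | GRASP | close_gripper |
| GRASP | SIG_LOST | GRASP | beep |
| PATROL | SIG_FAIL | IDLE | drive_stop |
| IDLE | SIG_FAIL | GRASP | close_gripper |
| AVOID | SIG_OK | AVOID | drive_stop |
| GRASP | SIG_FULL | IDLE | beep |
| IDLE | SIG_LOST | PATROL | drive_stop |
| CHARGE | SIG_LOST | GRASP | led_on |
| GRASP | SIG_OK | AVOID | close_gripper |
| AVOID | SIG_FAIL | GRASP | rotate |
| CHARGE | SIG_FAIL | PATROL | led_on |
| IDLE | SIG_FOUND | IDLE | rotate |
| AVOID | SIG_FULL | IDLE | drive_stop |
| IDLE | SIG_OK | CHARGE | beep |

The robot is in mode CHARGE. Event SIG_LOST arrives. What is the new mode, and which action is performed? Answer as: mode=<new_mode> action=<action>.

current mode = CHARGE; filter table to that mode:
  (CHARGE, SIG_FULL) → (GRASP, rotate)
  (CHARGE, SIG_LOW) → (CHARGE, drive_stop)
  (CHARGE, SIG_FOUND) → (AVOID, close_gripper)
  (CHARGE, SIG_OK) → (AVOID, brake)
  (CHARGE, SIG_LOST) → (GRASP, led_on)  ← event matches
  (CHARGE, SIG_FAIL) → (PATROL, led_on)
event = SIG_LOST selects (GRASP, led_on)

mode=GRASP action=led_on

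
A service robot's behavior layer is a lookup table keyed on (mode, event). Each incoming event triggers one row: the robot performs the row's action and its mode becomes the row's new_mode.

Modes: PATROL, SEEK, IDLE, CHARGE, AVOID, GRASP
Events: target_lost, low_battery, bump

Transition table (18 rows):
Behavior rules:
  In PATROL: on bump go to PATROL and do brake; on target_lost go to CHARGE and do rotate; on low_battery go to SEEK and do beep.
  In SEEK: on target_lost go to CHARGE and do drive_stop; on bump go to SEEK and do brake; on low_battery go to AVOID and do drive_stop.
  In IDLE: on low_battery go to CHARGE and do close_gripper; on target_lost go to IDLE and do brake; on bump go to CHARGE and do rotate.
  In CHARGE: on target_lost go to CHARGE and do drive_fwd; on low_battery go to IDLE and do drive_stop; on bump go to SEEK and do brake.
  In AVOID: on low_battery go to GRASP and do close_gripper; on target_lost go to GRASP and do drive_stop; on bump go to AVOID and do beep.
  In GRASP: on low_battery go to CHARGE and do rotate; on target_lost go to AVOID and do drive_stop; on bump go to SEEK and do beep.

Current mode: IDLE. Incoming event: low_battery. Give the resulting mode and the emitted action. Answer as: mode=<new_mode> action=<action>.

current mode = IDLE; filter table to that mode:
  (IDLE, low_battery) → (CHARGE, close_gripper)  ← event matches
  (IDLE, target_lost) → (IDLE, brake)
  (IDLE, bump) → (CHARGE, rotate)
event = low_battery selects (CHARGE, close_gripper)

mode=CHARGE action=close_gripper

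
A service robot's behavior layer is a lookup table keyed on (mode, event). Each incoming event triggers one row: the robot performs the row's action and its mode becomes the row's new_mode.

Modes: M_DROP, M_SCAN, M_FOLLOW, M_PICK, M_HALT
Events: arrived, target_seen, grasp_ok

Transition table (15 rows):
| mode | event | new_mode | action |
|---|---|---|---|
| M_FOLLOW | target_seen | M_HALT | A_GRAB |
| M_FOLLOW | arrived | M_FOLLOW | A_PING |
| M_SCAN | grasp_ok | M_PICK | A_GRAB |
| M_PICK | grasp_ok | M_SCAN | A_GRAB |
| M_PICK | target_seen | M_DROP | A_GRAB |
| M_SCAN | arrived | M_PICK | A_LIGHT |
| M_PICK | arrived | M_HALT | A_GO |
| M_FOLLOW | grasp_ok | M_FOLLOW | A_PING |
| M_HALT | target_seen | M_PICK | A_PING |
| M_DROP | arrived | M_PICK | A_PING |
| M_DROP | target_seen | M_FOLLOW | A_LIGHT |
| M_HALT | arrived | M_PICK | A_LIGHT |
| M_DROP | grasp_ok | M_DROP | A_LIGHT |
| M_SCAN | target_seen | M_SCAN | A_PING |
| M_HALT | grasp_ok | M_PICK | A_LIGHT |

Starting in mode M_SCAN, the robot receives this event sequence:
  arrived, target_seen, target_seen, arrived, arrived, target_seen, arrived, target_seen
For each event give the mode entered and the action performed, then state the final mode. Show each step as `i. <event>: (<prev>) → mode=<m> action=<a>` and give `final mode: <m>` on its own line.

1. arrived: (M_SCAN) → mode=M_PICK action=A_LIGHT
2. target_seen: (M_PICK) → mode=M_DROP action=A_GRAB
3. target_seen: (M_DROP) → mode=M_FOLLOW action=A_LIGHT
4. arrived: (M_FOLLOW) → mode=M_FOLLOW action=A_PING
5. arrived: (M_FOLLOW) → mode=M_FOLLOW action=A_PING
6. target_seen: (M_FOLLOW) → mode=M_HALT action=A_GRAB
7. arrived: (M_HALT) → mode=M_PICK action=A_LIGHT
8. target_seen: (M_PICK) → mode=M_DROP action=A_GRAB

final mode: M_DROP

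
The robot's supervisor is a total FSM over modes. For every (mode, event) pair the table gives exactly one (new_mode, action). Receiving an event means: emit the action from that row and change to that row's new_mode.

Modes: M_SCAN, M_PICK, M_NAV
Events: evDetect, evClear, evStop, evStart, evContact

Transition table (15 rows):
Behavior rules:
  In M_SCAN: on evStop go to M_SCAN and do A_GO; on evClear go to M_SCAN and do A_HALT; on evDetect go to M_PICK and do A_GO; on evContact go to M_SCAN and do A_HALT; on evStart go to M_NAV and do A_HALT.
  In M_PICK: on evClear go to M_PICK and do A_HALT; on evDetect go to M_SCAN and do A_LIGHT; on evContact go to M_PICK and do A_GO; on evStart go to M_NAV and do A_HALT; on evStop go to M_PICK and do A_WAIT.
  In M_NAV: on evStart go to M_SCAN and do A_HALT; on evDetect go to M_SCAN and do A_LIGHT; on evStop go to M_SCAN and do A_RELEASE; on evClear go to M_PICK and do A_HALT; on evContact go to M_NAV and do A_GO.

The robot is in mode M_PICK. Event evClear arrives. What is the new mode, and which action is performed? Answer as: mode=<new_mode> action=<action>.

current mode = M_PICK; filter table to that mode:
  (M_PICK, evClear) → (M_PICK, A_HALT)  ← event matches
  (M_PICK, evDetect) → (M_SCAN, A_LIGHT)
  (M_PICK, evContact) → (M_PICK, A_GO)
  (M_PICK, evStart) → (M_NAV, A_HALT)
  (M_PICK, evStop) → (M_PICK, A_WAIT)
event = evClear selects (M_PICK, A_HALT)

mode=M_PICK action=A_HALT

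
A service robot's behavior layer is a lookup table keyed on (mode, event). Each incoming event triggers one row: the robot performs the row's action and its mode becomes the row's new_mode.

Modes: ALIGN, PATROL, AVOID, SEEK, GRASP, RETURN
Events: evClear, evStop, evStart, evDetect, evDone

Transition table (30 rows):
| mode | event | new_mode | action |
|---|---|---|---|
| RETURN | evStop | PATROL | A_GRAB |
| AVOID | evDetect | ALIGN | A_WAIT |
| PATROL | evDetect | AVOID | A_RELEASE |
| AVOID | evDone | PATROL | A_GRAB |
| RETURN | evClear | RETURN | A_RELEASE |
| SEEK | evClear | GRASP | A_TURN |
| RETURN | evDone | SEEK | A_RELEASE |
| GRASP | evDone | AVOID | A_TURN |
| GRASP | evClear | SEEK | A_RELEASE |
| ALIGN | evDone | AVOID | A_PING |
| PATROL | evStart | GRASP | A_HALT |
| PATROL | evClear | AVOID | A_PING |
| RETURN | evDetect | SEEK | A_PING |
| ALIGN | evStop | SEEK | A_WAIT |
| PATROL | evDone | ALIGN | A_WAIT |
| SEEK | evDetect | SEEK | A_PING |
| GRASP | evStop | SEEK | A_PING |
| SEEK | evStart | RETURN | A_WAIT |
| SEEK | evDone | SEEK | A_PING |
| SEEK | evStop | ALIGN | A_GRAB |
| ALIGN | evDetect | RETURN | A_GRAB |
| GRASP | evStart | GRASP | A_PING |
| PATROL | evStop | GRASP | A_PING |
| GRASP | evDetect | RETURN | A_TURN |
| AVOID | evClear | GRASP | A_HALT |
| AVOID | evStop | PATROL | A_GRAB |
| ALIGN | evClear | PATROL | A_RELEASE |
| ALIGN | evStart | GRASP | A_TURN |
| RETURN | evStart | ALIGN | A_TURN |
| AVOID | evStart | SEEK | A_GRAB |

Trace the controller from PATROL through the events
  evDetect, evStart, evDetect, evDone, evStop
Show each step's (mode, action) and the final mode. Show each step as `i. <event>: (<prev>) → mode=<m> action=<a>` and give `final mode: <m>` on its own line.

final mode: ALIGN

1. evDetect: (PATROL) → mode=AVOID action=A_RELEASE
2. evStart: (AVOID) → mode=SEEK action=A_GRAB
3. evDetect: (SEEK) → mode=SEEK action=A_PING
4. evDone: (SEEK) → mode=SEEK action=A_PING
5. evStop: (SEEK) → mode=ALIGN action=A_GRAB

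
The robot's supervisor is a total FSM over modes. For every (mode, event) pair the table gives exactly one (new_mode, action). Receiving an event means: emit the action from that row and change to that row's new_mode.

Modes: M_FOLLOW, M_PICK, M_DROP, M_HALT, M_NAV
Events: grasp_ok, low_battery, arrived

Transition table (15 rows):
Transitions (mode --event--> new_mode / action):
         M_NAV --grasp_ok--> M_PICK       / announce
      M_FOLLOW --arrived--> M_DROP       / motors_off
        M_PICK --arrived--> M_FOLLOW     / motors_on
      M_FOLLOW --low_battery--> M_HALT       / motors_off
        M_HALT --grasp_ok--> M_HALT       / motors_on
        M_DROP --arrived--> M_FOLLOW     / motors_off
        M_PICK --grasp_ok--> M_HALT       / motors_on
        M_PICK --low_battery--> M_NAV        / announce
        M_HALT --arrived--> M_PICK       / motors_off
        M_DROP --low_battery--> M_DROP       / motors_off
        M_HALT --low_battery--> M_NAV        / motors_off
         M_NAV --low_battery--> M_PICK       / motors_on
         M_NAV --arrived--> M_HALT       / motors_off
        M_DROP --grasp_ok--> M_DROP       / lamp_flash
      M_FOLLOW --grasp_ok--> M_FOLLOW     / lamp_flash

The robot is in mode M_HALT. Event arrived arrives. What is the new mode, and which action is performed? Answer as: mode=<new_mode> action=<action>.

current mode = M_HALT; filter table to that mode:
  (M_HALT, grasp_ok) → (M_HALT, motors_on)
  (M_HALT, arrived) → (M_PICK, motors_off)  ← event matches
  (M_HALT, low_battery) → (M_NAV, motors_off)
event = arrived selects (M_PICK, motors_off)

mode=M_PICK action=motors_off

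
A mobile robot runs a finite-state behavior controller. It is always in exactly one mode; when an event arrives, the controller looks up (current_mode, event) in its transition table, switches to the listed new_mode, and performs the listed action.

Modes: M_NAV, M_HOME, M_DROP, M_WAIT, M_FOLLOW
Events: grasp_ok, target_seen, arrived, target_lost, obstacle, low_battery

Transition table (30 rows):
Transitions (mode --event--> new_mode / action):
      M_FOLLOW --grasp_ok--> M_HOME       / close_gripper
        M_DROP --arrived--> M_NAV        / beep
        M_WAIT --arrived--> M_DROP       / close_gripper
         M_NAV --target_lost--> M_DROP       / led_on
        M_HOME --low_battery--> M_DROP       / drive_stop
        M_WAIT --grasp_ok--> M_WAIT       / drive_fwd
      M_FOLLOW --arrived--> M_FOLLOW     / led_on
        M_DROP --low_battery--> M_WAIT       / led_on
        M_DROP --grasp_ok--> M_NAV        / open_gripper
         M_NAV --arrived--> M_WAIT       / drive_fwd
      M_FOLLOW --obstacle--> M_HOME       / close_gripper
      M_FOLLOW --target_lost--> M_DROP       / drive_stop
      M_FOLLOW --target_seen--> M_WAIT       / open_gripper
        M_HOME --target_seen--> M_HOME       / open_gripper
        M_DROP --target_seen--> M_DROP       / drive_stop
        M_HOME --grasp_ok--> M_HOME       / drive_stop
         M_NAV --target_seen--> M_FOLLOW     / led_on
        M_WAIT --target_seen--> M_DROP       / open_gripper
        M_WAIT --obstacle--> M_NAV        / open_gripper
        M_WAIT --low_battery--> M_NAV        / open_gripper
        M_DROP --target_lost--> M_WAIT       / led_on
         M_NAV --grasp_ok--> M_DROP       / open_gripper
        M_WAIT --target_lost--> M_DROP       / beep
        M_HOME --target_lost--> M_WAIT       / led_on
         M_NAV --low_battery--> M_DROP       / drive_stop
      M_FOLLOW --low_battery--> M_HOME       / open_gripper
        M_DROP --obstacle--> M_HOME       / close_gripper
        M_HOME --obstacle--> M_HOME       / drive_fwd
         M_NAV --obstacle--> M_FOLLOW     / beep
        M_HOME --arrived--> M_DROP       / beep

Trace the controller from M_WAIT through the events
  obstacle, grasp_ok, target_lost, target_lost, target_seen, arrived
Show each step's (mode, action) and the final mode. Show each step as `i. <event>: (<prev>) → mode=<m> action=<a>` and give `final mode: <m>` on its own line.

final mode: M_NAV

1. obstacle: (M_WAIT) → mode=M_NAV action=open_gripper
2. grasp_ok: (M_NAV) → mode=M_DROP action=open_gripper
3. target_lost: (M_DROP) → mode=M_WAIT action=led_on
4. target_lost: (M_WAIT) → mode=M_DROP action=beep
5. target_seen: (M_DROP) → mode=M_DROP action=drive_stop
6. arrived: (M_DROP) → mode=M_NAV action=beep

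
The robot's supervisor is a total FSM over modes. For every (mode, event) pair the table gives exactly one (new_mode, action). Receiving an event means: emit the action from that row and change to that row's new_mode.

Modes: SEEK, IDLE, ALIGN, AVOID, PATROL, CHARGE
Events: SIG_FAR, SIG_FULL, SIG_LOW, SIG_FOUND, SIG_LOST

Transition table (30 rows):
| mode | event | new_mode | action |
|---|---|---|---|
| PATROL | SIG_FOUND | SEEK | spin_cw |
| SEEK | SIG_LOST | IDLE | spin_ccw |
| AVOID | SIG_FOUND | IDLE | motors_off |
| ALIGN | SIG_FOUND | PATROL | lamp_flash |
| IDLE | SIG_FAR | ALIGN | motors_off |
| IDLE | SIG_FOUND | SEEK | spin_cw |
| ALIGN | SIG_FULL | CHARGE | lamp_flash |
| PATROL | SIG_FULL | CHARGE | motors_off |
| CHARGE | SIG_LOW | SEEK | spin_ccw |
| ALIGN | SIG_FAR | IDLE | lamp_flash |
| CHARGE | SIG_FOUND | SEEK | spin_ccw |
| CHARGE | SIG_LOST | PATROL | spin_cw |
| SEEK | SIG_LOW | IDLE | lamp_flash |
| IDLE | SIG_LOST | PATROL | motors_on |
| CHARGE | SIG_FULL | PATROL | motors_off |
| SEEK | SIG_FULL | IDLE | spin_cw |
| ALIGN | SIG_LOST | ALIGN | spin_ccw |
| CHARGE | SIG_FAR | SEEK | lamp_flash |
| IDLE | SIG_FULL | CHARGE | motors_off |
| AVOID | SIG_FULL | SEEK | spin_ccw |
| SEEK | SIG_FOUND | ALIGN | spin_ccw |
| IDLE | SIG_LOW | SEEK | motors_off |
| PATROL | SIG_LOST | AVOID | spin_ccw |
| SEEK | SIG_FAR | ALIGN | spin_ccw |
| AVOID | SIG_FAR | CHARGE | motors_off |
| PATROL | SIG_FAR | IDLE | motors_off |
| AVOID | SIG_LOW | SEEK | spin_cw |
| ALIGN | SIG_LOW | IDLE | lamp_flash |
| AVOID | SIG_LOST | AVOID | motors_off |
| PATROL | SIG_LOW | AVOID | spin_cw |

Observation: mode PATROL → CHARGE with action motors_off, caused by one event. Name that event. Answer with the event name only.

SIG_FULL

try SIG_FAR: (PATROL, SIG_FAR) → (IDLE, motors_off)
try SIG_FULL: (PATROL, SIG_FULL) → (CHARGE, motors_off)  ← matches
try SIG_LOW: (PATROL, SIG_LOW) → (AVOID, spin_cw)
try SIG_FOUND: (PATROL, SIG_FOUND) → (SEEK, spin_cw)
try SIG_LOST: (PATROL, SIG_LOST) → (AVOID, spin_ccw)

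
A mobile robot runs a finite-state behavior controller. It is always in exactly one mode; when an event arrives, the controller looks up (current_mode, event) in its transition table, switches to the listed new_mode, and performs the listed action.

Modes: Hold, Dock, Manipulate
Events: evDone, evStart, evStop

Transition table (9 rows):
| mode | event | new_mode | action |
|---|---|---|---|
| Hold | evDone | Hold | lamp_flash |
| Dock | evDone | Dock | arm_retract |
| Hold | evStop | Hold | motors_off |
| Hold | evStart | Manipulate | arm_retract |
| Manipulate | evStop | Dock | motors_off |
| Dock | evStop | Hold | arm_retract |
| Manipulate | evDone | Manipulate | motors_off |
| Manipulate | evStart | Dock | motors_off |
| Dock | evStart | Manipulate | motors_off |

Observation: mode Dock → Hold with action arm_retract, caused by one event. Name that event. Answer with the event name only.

try evDone: (Dock, evDone) → (Dock, arm_retract)
try evStart: (Dock, evStart) → (Manipulate, motors_off)
try evStop: (Dock, evStop) → (Hold, arm_retract)  ← matches

evStop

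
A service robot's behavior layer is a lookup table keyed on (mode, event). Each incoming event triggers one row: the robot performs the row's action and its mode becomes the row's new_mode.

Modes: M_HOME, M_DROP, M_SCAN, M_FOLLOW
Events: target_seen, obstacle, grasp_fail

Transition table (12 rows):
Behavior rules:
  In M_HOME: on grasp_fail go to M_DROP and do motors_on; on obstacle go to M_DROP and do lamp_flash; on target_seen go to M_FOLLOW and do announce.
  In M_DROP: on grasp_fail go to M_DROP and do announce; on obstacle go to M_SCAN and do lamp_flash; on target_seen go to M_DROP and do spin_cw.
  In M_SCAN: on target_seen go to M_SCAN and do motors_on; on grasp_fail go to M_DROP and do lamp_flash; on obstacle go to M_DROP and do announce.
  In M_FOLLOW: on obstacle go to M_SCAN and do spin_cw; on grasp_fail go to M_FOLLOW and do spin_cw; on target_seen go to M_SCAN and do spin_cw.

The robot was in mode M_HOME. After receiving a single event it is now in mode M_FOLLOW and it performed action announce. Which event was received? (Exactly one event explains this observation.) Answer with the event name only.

target_seen

try target_seen: (M_HOME, target_seen) → (M_FOLLOW, announce)  ← matches
try obstacle: (M_HOME, obstacle) → (M_DROP, lamp_flash)
try grasp_fail: (M_HOME, grasp_fail) → (M_DROP, motors_on)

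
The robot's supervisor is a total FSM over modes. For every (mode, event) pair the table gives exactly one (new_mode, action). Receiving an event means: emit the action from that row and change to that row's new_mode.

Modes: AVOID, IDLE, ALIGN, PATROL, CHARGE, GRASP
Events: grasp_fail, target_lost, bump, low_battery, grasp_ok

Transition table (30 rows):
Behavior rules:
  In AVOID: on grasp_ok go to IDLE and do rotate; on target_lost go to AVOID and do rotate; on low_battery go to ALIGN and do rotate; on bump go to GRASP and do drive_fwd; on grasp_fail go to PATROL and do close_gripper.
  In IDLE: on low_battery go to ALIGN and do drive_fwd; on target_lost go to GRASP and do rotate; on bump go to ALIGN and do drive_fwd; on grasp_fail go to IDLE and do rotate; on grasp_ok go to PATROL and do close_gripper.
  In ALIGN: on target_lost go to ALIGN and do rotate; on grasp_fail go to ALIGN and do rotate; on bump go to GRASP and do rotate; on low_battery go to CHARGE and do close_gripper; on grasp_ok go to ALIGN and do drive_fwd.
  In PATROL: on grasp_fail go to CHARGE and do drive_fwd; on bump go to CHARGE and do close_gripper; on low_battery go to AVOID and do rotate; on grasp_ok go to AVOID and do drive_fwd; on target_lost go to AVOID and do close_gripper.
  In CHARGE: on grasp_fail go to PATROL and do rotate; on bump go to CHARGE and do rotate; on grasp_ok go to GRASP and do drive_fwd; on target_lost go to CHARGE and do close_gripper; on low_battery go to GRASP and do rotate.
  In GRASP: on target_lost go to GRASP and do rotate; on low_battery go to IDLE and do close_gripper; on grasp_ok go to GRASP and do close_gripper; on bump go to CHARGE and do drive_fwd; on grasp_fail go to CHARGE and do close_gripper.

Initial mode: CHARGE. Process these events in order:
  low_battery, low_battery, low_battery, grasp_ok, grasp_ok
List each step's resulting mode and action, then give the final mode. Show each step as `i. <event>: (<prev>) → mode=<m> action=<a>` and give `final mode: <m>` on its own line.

1. low_battery: (CHARGE) → mode=GRASP action=rotate
2. low_battery: (GRASP) → mode=IDLE action=close_gripper
3. low_battery: (IDLE) → mode=ALIGN action=drive_fwd
4. grasp_ok: (ALIGN) → mode=ALIGN action=drive_fwd
5. grasp_ok: (ALIGN) → mode=ALIGN action=drive_fwd

final mode: ALIGN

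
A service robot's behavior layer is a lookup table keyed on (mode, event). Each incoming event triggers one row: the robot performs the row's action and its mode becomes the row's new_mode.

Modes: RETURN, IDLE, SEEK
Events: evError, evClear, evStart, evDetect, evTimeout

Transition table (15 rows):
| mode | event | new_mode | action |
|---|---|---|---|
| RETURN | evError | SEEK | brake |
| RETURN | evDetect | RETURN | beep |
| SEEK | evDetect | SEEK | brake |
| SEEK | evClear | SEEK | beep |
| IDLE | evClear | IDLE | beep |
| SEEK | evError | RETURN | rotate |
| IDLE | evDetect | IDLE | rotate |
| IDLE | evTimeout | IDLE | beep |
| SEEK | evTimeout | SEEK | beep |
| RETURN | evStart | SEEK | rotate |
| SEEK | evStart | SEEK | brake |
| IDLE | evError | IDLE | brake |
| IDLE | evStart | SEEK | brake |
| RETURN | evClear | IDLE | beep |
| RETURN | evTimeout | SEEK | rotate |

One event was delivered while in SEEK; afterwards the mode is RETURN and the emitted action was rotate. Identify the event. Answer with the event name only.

evError

try evError: (SEEK, evError) → (RETURN, rotate)  ← matches
try evClear: (SEEK, evClear) → (SEEK, beep)
try evStart: (SEEK, evStart) → (SEEK, brake)
try evDetect: (SEEK, evDetect) → (SEEK, brake)
try evTimeout: (SEEK, evTimeout) → (SEEK, beep)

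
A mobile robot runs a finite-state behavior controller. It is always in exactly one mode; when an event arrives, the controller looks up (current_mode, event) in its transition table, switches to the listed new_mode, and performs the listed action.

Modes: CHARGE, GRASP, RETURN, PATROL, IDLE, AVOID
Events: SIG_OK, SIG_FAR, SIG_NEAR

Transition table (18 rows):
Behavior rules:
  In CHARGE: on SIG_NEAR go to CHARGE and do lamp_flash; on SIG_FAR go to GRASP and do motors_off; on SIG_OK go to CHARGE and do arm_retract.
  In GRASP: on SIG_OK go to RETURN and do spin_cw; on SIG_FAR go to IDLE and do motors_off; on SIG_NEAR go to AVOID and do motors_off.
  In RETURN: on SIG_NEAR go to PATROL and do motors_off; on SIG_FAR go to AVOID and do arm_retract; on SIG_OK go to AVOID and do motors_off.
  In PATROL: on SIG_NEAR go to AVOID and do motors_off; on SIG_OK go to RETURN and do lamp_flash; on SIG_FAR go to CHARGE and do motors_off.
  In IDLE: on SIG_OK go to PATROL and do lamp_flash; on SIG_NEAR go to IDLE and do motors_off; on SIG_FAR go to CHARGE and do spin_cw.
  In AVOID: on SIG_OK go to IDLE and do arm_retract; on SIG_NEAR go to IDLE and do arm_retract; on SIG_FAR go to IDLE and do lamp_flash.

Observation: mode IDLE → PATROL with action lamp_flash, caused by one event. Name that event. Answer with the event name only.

try SIG_OK: (IDLE, SIG_OK) → (PATROL, lamp_flash)  ← matches
try SIG_FAR: (IDLE, SIG_FAR) → (CHARGE, spin_cw)
try SIG_NEAR: (IDLE, SIG_NEAR) → (IDLE, motors_off)

SIG_OK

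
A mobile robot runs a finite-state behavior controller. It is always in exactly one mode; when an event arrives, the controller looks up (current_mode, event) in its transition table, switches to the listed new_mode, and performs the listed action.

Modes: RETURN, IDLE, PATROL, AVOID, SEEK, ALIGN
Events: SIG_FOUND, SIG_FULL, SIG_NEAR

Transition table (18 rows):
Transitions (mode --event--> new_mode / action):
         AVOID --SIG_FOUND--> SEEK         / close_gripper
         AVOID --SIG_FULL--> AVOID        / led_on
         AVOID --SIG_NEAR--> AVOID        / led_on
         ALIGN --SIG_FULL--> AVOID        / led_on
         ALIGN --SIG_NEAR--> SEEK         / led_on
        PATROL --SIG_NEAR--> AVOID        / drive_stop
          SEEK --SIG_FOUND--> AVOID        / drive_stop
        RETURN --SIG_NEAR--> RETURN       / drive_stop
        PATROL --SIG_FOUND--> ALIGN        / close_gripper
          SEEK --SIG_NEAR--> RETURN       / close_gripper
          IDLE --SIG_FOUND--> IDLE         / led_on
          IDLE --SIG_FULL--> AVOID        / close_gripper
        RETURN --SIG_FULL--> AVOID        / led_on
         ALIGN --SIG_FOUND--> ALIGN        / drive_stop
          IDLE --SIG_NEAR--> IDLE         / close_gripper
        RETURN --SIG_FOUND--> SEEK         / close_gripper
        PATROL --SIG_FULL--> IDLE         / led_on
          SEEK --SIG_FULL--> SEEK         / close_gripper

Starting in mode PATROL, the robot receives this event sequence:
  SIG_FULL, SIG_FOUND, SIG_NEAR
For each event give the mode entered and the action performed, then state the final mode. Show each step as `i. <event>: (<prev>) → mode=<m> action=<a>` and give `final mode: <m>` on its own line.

final mode: IDLE

1. SIG_FULL: (PATROL) → mode=IDLE action=led_on
2. SIG_FOUND: (IDLE) → mode=IDLE action=led_on
3. SIG_NEAR: (IDLE) → mode=IDLE action=close_gripper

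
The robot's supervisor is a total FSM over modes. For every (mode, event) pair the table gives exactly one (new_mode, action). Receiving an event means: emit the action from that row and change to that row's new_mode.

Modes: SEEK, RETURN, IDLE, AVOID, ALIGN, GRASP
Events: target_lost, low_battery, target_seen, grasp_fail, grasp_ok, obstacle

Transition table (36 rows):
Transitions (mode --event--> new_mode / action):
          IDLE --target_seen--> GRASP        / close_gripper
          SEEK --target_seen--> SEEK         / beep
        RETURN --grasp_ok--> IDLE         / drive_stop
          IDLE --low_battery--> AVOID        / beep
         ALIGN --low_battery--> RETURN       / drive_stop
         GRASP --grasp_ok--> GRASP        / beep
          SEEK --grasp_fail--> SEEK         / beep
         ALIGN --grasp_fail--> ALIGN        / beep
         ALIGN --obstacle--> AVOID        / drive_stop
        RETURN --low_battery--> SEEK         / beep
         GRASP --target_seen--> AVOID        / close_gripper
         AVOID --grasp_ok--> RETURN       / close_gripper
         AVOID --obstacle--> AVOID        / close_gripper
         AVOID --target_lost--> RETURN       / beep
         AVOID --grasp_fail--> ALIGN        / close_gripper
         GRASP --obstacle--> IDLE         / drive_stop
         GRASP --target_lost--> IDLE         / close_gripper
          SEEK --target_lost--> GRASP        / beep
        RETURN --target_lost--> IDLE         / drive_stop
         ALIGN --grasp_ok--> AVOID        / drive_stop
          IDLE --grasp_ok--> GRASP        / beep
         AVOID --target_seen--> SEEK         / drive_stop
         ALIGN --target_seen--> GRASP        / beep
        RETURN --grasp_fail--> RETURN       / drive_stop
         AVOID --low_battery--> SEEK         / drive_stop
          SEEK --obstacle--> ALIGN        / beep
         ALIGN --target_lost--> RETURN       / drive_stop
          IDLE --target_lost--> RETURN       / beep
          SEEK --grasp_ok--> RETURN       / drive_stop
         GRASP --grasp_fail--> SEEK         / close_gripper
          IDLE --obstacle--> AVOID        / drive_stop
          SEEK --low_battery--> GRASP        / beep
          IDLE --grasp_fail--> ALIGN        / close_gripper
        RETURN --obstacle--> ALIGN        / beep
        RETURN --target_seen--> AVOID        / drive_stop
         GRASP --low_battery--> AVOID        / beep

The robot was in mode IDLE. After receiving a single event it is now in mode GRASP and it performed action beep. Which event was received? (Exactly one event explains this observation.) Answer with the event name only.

grasp_ok

try target_lost: (IDLE, target_lost) → (RETURN, beep)
try low_battery: (IDLE, low_battery) → (AVOID, beep)
try target_seen: (IDLE, target_seen) → (GRASP, close_gripper)
try grasp_fail: (IDLE, grasp_fail) → (ALIGN, close_gripper)
try grasp_ok: (IDLE, grasp_ok) → (GRASP, beep)  ← matches
try obstacle: (IDLE, obstacle) → (AVOID, drive_stop)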